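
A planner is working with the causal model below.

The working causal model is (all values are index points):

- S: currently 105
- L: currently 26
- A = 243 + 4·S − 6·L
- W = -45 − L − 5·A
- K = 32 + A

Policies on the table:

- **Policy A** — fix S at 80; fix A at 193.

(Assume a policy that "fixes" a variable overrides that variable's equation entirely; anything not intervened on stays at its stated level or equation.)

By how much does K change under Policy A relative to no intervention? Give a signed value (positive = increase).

Baseline:
  S = 105
  L = 26
  A = 243 + 4·105 − 6·26 = 507
  K = 32 + 507 = 539
Policy A (S := 80, A := 193):
  S = 80
  L = 26
  A = 193
  K = 32 + 193 = 225
Change in K: 225 − 539 = -314

-314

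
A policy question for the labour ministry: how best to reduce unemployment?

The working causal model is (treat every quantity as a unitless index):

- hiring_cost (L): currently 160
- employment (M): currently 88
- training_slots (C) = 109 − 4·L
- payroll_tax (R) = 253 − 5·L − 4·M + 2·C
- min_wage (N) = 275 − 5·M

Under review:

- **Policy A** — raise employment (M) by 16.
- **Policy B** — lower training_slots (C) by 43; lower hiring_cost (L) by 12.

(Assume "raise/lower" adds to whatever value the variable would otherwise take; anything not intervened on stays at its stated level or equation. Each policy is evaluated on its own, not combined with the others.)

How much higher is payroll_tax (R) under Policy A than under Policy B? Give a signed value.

Policy A (M + 16):
  L = 160
  M = 88 + 16 = 104
  C = 109 − 4·160 = -531
  R = 253 − 5·160 − 4·104 + 2·(-531) = -2025
Policy B (C − 43, L − 12):
  L = 160 − 12 = 148
  M = 88
  C = 109 − 4·148 (−43 from intervention) = -526
  R = 253 − 5·148 − 4·88 + 2·(-526) = -1891
R: -2025 − (-1891) = -134

-134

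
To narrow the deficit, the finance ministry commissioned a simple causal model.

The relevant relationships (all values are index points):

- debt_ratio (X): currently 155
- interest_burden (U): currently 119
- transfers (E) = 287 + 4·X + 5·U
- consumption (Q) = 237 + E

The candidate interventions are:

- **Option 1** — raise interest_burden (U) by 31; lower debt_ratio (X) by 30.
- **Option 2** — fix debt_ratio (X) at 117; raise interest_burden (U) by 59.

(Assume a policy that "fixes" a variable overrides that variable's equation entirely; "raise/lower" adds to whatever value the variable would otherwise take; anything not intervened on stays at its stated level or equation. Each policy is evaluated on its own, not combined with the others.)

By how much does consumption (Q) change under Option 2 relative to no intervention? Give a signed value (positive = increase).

143

Baseline:
  X = 155
  U = 119
  E = 287 + 4·155 + 5·119 = 1502
  Q = 237 + 1502 = 1739
Option 2 (X := 117, U + 59):
  X = 117
  U = 119 + 59 = 178
  E = 287 + 4·117 + 5·178 = 1645
  Q = 237 + 1645 = 1882
Change in Q: 1882 − 1739 = 143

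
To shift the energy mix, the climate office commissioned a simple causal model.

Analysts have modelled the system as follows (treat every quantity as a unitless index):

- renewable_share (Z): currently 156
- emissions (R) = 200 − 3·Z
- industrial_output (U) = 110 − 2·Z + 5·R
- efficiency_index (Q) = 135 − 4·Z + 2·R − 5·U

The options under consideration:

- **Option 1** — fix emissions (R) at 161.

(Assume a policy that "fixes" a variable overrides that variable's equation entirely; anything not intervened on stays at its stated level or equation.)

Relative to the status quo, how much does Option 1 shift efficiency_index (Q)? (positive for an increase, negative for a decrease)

-9867

Baseline:
  Z = 156
  R = 200 − 3·156 = -268
  U = 110 − 2·156 + 5·(-268) = -1542
  Q = 135 − 4·156 + 2·(-268) − 5·(-1542) = 6685
Option 1 (R := 161):
  Z = 156
  R = 161
  U = 110 − 2·156 + 5·161 = 603
  Q = 135 − 4·156 + 2·161 − 5·603 = -3182
Change in Q: -3182 − 6685 = -9867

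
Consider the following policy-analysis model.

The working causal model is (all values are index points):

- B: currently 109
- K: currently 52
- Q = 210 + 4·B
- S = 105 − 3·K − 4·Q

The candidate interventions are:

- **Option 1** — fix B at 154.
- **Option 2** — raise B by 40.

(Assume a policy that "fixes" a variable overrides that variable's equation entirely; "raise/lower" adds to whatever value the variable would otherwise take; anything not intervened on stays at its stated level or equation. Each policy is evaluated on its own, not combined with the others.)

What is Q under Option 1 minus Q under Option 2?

Option 1 (B := 154):
  B = 154
  Q = 210 + 4·154 = 826
Option 2 (B + 40):
  B = 109 + 40 = 149
  Q = 210 + 4·149 = 806
Q: 826 − 806 = 20

20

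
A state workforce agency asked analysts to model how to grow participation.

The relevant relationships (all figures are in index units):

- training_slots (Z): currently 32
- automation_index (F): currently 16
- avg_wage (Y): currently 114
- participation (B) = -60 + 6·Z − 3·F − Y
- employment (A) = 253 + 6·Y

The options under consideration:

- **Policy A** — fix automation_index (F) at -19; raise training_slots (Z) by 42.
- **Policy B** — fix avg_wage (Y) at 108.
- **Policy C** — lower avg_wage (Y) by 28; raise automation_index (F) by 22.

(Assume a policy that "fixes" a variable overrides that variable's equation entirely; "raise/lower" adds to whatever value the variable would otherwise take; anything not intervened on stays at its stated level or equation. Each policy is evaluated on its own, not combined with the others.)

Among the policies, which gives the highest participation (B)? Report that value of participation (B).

Policy A (F := -19, Z + 42):
  Z = 32 + 42 = 74
  F = -19
  Y = 114
  B = -60 + 6·74 − 3·(-19) − 114 = 327
Policy B (Y := 108):
  Z = 32
  F = 16
  Y = 108
  B = -60 + 6·32 − 3·16 − 108 = -24
Policy C (Y − 28, F + 22):
  Z = 32
  F = 16 + 22 = 38
  Y = 114 − 28 = 86
  B = -60 + 6·32 − 3·38 − 86 = -68
Comparing — Policy A: B=327, Policy B: B=-24, Policy C: B=-68. Highest is 327 (Policy A).

327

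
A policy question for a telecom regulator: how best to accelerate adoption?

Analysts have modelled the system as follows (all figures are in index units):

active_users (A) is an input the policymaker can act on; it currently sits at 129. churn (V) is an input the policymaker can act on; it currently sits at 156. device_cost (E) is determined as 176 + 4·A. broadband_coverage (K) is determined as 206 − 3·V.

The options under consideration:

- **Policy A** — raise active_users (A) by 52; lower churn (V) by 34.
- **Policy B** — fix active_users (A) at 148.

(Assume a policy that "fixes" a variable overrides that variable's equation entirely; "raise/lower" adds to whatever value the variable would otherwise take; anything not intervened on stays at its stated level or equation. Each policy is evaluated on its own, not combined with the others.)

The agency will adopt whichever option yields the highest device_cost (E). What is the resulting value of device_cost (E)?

900

Policy A (A + 52, V − 34):
  A = 129 + 52 = 181
  E = 176 + 4·181 = 900
Policy B (A := 148):
  A = 148
  E = 176 + 4·148 = 768
Comparing — Policy A: E=900, Policy B: E=768. Highest is 900 (Policy A).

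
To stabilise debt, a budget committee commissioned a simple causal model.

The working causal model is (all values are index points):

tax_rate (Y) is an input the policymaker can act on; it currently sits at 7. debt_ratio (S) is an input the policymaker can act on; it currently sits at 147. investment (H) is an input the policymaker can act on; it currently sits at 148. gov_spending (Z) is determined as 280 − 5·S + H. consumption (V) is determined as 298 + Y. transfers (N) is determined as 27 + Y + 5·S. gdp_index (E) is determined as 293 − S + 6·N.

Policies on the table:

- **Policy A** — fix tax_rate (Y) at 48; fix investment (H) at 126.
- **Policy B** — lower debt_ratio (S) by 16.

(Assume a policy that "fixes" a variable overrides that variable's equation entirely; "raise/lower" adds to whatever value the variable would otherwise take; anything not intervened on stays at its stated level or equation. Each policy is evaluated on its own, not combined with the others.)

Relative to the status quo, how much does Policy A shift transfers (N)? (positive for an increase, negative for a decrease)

Baseline:
  Y = 7
  S = 147
  N = 27 + 7 + 5·147 = 769
Policy A (Y := 48, H := 126):
  Y = 48
  S = 147
  N = 27 + 48 + 5·147 = 810
Change in N: 810 − 769 = 41

41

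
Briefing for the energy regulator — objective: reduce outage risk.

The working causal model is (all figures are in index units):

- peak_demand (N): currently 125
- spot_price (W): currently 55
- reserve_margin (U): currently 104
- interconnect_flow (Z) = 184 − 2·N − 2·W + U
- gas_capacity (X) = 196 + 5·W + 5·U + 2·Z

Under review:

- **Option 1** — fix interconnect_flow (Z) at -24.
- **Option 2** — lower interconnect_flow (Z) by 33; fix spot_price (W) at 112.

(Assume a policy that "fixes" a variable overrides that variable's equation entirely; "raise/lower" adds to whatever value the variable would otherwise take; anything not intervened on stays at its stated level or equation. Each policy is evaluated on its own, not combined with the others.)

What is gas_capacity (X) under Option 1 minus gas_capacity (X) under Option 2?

105

Option 1 (Z := -24):
  N = 125
  W = 55
  U = 104
  Z = -24
  X = 196 + 5·55 + 5·104 + 2·(-24) = 943
Option 2 (Z − 33, W := 112):
  N = 125
  W = 112
  U = 104
  Z = 184 − 2·125 − 2·112 + 104 (−33 from intervention) = -219
  X = 196 + 5·112 + 5·104 + 2·(-219) = 838
X: 943 − 838 = 105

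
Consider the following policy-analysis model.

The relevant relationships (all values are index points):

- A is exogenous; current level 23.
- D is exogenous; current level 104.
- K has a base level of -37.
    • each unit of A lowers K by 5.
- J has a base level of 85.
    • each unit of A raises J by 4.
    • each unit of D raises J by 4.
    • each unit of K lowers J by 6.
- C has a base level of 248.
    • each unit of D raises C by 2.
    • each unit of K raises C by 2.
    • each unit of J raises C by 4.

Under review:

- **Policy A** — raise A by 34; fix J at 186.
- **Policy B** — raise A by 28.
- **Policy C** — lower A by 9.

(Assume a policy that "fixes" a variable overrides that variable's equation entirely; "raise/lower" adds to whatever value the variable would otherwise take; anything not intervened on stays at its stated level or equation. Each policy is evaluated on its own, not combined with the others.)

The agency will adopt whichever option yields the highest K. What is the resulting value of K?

-107

Policy A (A + 34, J := 186):
  A = 23 + 34 = 57
  K = -37 − 5·57 = -322
Policy B (A + 28):
  A = 23 + 28 = 51
  K = -37 − 5·51 = -292
Policy C (A − 9):
  A = 23 − 9 = 14
  K = -37 − 5·14 = -107
Comparing — Policy A: K=-322, Policy B: K=-292, Policy C: K=-107. Highest is -107 (Policy C).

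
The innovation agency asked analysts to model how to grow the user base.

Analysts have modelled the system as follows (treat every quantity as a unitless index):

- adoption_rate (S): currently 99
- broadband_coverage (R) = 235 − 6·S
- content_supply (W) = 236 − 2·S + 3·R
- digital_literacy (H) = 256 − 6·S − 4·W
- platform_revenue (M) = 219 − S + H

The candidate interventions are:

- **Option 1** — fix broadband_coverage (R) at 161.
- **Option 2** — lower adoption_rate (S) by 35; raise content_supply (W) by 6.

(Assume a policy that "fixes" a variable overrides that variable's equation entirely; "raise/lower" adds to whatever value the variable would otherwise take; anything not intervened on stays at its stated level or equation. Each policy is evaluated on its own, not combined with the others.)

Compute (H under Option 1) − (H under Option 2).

Option 1 (R := 161):
  S = 99
  R = 161
  W = 236 − 2·99 + 3·161 = 521
  H = 256 − 6·99 − 4·521 = -2422
Option 2 (S − 35, W + 6):
  S = 99 − 35 = 64
  R = 235 − 6·64 = -149
  W = 236 − 2·64 + 3·(-149) (+6 from intervention) = -333
  H = 256 − 6·64 − 4·(-333) = 1204
H: -2422 − 1204 = -3626

-3626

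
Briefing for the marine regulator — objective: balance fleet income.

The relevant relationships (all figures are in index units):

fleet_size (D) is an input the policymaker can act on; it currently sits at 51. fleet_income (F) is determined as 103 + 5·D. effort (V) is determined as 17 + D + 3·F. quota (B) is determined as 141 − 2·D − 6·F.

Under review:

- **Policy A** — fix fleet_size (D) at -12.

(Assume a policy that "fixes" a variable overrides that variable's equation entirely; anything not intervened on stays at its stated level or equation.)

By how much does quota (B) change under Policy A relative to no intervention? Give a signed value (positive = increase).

2016

Baseline:
  D = 51
  F = 103 + 5·51 = 358
  B = 141 − 2·51 − 6·358 = -2109
Policy A (D := -12):
  D = -12
  F = 103 + 5·(-12) = 43
  B = 141 − 2·(-12) − 6·43 = -93
Change in B: -93 − (-2109) = 2016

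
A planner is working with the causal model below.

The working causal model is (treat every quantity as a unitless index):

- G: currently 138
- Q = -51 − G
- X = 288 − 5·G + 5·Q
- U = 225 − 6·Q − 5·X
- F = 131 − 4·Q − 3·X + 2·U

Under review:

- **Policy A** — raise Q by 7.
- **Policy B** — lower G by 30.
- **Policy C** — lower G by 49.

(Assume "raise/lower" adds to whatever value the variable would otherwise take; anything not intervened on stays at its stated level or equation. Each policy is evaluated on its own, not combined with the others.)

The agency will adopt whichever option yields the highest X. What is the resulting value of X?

Policy A (Q + 7):
  G = 138
  Q = -51 − 138 (+7 from intervention) = -182
  X = 288 − 5·138 + 5·(-182) = -1312
Policy B (G − 30):
  G = 138 − 30 = 108
  Q = -51 − 108 = -159
  X = 288 − 5·108 + 5·(-159) = -1047
Policy C (G − 49):
  G = 138 − 49 = 89
  Q = -51 − 89 = -140
  X = 288 − 5·89 + 5·(-140) = -857
Comparing — Policy A: X=-1312, Policy B: X=-1047, Policy C: X=-857. Highest is -857 (Policy C).

-857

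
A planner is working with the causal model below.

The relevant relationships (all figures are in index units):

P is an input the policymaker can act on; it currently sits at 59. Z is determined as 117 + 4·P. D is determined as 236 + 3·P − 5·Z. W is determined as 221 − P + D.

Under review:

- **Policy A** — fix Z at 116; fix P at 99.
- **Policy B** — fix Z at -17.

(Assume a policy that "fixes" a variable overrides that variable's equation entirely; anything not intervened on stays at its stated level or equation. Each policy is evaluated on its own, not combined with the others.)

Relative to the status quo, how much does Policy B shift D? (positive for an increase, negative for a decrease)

Baseline:
  P = 59
  Z = 117 + 4·59 = 353
  D = 236 + 3·59 − 5·353 = -1352
Policy B (Z := -17):
  P = 59
  Z = -17
  D = 236 + 3·59 − 5·(-17) = 498
Change in D: 498 − (-1352) = 1850

1850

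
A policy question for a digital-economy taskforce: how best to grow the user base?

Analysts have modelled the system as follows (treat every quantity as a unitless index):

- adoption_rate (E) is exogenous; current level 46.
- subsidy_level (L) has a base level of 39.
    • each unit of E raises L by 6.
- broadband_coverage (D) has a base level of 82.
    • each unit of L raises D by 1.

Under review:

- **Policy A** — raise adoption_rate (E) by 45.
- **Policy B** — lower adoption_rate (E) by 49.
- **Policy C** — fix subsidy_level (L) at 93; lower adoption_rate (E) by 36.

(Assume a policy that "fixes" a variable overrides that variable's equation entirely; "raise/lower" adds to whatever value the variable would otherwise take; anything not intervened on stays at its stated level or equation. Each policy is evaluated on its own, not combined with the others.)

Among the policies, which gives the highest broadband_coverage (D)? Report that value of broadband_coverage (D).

Policy A (E + 45):
  E = 46 + 45 = 91
  L = 39 + 6·91 = 585
  D = 82 + 585 = 667
Policy B (E − 49):
  E = 46 − 49 = -3
  L = 39 + 6·(-3) = 21
  D = 82 + 21 = 103
Policy C (L := 93, E − 36):
  E = 46 − 36 = 10
  L = 93
  D = 82 + 93 = 175
Comparing — Policy A: D=667, Policy B: D=103, Policy C: D=175. Highest is 667 (Policy A).

667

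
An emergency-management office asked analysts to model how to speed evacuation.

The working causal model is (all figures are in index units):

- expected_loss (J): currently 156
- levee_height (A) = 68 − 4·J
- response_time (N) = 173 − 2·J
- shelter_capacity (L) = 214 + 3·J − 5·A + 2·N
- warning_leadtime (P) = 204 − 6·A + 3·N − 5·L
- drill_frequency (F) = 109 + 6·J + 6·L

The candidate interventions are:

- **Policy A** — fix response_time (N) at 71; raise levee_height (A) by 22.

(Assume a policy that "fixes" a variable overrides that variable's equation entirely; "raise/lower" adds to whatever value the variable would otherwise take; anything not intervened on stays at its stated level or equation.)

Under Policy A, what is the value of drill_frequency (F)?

Policy A (N := 71, A + 22):
  J = 156
  A = 68 − 4·156 (+22 from intervention) = -534
  N = 71
  L = 214 + 3·156 − 5·(-534) + 2·71 = 3494
  F = 109 + 6·156 + 6·3494 = 22009

22009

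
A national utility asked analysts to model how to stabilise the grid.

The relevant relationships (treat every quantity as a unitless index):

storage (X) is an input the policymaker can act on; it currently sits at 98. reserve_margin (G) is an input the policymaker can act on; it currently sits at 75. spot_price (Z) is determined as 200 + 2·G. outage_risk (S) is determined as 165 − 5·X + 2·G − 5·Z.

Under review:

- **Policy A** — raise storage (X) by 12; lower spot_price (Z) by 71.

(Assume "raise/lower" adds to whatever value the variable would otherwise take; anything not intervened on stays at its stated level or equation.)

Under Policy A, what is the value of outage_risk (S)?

-1630

Policy A (X + 12, Z − 71):
  X = 98 + 12 = 110
  G = 75
  Z = 200 + 2·75 (−71 from intervention) = 279
  S = 165 − 5·110 + 2·75 − 5·279 = -1630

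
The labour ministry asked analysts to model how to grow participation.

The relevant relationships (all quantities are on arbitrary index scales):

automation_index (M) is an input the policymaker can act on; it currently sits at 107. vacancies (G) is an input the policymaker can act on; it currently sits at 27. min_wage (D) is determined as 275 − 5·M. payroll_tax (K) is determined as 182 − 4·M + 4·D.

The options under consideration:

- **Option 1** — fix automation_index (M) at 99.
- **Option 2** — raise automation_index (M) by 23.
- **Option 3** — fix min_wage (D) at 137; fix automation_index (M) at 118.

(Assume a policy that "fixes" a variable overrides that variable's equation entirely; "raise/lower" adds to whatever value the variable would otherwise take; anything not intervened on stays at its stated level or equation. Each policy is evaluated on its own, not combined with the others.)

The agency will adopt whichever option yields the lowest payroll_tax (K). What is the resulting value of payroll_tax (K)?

-1838

Option 1 (M := 99):
  M = 99
  D = 275 − 5·99 = -220
  K = 182 − 4·99 + 4·(-220) = -1094
Option 2 (M + 23):
  M = 107 + 23 = 130
  D = 275 − 5·130 = -375
  K = 182 − 4·130 + 4·(-375) = -1838
Option 3 (D := 137, M := 118):
  M = 118
  D = 137
  K = 182 − 4·118 + 4·137 = 258
Comparing — Option 1: K=-1094, Option 2: K=-1838, Option 3: K=258. Lowest is -1838 (Option 2).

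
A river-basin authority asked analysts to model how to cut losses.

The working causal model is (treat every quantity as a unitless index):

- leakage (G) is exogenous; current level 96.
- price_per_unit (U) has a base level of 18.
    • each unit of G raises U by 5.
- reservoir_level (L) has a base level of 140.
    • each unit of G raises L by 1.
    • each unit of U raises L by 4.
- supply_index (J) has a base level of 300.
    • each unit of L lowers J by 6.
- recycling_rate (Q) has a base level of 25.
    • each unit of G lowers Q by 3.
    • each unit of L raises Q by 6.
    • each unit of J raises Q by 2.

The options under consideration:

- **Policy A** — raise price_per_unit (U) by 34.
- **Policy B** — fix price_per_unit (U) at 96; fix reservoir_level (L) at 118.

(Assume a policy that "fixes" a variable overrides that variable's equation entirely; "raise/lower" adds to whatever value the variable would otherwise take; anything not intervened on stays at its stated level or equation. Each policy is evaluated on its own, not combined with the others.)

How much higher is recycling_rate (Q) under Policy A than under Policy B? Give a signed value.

-13476

Policy A (U + 34):
  G = 96
  U = 18 + 5·96 (+34 from intervention) = 532
  L = 140 + 96 + 4·532 = 2364
  J = 300 − 6·2364 = -13884
  Q = 25 − 3·96 + 6·2364 + 2·(-13884) = -13847
Policy B (U := 96, L := 118):
  G = 96
  U = 96
  L = 118
  J = 300 − 6·118 = -408
  Q = 25 − 3·96 + 6·118 + 2·(-408) = -371
Q: -13847 − (-371) = -13476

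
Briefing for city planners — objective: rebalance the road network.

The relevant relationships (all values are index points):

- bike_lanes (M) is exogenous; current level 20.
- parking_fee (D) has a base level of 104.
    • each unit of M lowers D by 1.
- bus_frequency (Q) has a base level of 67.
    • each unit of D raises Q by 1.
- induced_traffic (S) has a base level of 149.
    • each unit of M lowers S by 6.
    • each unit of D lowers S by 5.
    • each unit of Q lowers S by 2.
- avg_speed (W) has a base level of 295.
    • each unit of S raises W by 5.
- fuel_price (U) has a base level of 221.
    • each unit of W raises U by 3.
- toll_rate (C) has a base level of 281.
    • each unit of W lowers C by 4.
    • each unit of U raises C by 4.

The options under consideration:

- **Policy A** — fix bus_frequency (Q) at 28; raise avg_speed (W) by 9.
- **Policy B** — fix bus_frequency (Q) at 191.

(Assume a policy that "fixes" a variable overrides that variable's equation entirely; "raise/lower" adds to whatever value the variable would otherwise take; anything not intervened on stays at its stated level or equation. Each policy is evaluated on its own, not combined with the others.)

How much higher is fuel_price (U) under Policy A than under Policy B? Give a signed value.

4917

Policy A (Q := 28, W + 9):
  M = 20
  D = 104 − 20 = 84
  Q = 28
  S = 149 − 6·20 − 5·84 − 2·28 = -447
  W = 295 + 5·(-447) (+9 from intervention) = -1931
  U = 221 + 3·(-1931) = -5572
Policy B (Q := 191):
  M = 20
  D = 104 − 20 = 84
  Q = 191
  S = 149 − 6·20 − 5·84 − 2·191 = -773
  W = 295 + 5·(-773) = -3570
  U = 221 + 3·(-3570) = -10489
U: -5572 − (-10489) = 4917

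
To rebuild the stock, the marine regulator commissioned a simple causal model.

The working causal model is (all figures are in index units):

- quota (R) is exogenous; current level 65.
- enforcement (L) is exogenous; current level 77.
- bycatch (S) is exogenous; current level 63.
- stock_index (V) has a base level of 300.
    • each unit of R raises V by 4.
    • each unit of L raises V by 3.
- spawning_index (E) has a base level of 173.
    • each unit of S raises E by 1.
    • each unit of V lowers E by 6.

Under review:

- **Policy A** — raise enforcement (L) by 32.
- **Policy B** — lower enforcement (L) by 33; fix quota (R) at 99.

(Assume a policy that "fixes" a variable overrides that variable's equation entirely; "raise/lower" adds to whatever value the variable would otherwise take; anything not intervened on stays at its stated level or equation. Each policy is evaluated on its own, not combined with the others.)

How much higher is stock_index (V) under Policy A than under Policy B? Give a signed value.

59

Policy A (L + 32):
  R = 65
  L = 77 + 32 = 109
  V = 300 + 4·65 + 3·109 = 887
Policy B (L − 33, R := 99):
  R = 99
  L = 77 − 33 = 44
  V = 300 + 4·99 + 3·44 = 828
V: 887 − 828 = 59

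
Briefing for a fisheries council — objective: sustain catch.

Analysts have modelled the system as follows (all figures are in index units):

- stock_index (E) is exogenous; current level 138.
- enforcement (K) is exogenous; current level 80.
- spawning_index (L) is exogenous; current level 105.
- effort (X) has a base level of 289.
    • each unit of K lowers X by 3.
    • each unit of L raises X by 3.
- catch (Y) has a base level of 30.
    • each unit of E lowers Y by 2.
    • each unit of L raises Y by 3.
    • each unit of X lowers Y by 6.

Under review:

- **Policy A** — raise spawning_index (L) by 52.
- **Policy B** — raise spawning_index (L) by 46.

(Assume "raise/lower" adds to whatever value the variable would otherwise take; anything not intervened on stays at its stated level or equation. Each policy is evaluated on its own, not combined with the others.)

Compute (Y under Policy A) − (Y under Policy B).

-90

Policy A (L + 52):
  E = 138
  K = 80
  L = 105 + 52 = 157
  X = 289 − 3·80 + 3·157 = 520
  Y = 30 − 2·138 + 3·157 − 6·520 = -2895
Policy B (L + 46):
  E = 138
  K = 80
  L = 105 + 46 = 151
  X = 289 − 3·80 + 3·151 = 502
  Y = 30 − 2·138 + 3·151 − 6·502 = -2805
Y: -2895 − (-2805) = -90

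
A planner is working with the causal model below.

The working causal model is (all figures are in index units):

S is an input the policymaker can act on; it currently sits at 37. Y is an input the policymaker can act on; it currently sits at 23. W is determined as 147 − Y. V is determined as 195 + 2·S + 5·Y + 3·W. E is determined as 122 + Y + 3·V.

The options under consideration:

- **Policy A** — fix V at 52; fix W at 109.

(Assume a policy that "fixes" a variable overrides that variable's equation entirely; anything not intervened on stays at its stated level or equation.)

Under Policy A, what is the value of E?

Policy A (V := 52, W := 109):
  S = 37
  Y = 23
  W = 109
  V = 52
  E = 122 + 23 + 3·52 = 301

301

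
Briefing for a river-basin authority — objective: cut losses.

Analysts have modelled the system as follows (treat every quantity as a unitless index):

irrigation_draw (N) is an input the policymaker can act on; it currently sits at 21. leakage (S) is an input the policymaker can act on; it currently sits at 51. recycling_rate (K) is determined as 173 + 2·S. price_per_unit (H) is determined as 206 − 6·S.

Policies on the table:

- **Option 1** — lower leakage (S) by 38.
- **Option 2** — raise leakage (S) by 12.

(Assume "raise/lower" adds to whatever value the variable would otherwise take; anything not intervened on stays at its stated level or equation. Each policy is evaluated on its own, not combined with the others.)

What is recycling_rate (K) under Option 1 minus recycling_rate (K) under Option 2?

-100

Option 1 (S − 38):
  S = 51 − 38 = 13
  K = 173 + 2·13 = 199
Option 2 (S + 12):
  S = 51 + 12 = 63
  K = 173 + 2·63 = 299
K: 199 − 299 = -100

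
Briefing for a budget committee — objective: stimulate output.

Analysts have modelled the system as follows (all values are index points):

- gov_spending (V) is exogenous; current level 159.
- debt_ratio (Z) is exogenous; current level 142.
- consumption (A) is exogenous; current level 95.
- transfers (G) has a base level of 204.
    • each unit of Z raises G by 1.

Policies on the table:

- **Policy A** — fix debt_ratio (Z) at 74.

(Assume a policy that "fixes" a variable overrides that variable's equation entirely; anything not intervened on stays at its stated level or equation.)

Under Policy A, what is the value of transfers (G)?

Policy A (Z := 74):
  Z = 74
  G = 204 + 74 = 278

278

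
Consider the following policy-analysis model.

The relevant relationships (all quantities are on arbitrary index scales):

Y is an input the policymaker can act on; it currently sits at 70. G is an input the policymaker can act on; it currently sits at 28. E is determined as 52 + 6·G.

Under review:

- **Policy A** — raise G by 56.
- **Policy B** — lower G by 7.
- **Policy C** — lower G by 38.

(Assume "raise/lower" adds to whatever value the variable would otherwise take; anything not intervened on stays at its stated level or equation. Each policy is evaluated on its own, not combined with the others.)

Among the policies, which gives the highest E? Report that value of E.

Policy A (G + 56):
  G = 28 + 56 = 84
  E = 52 + 6·84 = 556
Policy B (G − 7):
  G = 28 − 7 = 21
  E = 52 + 6·21 = 178
Policy C (G − 38):
  G = 28 − 38 = -10
  E = 52 + 6·(-10) = -8
Comparing — Policy A: E=556, Policy B: E=178, Policy C: E=-8. Highest is 556 (Policy A).

556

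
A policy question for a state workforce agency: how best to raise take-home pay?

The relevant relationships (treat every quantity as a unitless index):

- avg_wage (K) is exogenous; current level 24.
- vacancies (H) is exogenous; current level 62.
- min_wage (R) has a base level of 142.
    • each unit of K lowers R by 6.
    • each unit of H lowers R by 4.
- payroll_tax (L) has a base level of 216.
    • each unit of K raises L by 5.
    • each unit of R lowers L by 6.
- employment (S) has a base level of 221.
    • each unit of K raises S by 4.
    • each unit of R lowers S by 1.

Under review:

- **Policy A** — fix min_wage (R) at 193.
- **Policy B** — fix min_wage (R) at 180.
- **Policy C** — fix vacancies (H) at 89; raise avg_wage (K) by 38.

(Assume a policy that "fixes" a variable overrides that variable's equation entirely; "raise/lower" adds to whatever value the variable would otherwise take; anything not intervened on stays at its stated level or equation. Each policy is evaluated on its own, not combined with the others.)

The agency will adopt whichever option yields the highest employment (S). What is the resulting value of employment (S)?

Policy A (R := 193):
  K = 24
  H = 62
  R = 193
  S = 221 + 4·24 − 193 = 124
Policy B (R := 180):
  K = 24
  H = 62
  R = 180
  S = 221 + 4·24 − 180 = 137
Policy C (H := 89, K + 38):
  K = 24 + 38 = 62
  H = 89
  R = 142 − 6·62 − 4·89 = -586
  S = 221 + 4·62 − (-586) = 1055
Comparing — Policy A: S=124, Policy B: S=137, Policy C: S=1055. Highest is 1055 (Policy C).

1055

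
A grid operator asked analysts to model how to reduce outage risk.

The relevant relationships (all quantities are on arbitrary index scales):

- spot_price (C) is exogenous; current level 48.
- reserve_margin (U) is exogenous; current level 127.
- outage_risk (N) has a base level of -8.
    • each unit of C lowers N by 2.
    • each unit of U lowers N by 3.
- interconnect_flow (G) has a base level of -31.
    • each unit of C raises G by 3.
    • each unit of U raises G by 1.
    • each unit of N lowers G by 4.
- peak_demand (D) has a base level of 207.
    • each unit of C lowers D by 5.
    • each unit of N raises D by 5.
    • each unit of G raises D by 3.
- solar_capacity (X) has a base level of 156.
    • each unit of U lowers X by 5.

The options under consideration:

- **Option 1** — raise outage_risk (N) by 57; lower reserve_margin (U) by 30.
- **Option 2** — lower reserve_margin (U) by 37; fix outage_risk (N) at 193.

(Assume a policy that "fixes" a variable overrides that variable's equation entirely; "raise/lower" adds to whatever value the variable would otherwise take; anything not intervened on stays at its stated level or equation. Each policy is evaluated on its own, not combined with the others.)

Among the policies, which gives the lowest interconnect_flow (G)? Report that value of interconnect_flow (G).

-569

Option 1 (N + 57, U − 30):
  C = 48
  U = 127 − 30 = 97
  N = -8 − 2·48 − 3·97 (+57 from intervention) = -338
  G = -31 + 3·48 + 97 − 4·(-338) = 1562
Option 2 (U − 37, N := 193):
  C = 48
  U = 127 − 37 = 90
  N = 193
  G = -31 + 3·48 + 90 − 4·193 = -569
Comparing — Option 1: G=1562, Option 2: G=-569. Lowest is -569 (Option 2).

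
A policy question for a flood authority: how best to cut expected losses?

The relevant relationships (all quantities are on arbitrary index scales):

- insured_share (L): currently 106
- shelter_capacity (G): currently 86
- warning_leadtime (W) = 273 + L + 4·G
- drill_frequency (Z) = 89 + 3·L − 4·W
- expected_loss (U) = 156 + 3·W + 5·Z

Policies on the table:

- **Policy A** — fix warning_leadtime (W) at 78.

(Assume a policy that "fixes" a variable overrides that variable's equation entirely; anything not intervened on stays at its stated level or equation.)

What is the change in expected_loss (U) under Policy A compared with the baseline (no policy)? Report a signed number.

Baseline:
  L = 106
  G = 86
  W = 273 + 106 + 4·86 = 723
  Z = 89 + 3·106 − 4·723 = -2485
  U = 156 + 3·723 + 5·(-2485) = -10100
Policy A (W := 78):
  L = 106
  G = 86
  W = 78
  Z = 89 + 3·106 − 4·78 = 95
  U = 156 + 3·78 + 5·95 = 865
Change in U: 865 − (-10100) = 10965

10965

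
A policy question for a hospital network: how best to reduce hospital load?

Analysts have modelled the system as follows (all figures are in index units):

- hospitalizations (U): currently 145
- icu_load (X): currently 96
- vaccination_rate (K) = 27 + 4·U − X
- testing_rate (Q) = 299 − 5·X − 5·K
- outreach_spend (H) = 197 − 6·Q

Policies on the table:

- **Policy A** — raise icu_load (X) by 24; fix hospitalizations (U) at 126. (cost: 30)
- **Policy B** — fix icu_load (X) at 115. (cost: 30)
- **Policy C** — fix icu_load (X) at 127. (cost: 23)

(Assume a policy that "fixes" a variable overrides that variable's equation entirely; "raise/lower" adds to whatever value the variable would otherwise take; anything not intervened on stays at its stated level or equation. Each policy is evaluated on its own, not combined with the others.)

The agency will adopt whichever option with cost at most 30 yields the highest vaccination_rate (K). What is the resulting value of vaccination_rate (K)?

Policy A (X + 24, U := 126):
  U = 126
  X = 96 + 24 = 120
  K = 27 + 4·126 − 120 = 411
Policy B (X := 115):
  U = 145
  X = 115
  K = 27 + 4·145 − 115 = 492
Policy C (X := 127):
  U = 145
  X = 127
  K = 27 + 4·145 − 127 = 480
Comparing — Policy A: K=411, Policy B: K=492, Policy C: K=480. Highest is 492 (Policy B).

492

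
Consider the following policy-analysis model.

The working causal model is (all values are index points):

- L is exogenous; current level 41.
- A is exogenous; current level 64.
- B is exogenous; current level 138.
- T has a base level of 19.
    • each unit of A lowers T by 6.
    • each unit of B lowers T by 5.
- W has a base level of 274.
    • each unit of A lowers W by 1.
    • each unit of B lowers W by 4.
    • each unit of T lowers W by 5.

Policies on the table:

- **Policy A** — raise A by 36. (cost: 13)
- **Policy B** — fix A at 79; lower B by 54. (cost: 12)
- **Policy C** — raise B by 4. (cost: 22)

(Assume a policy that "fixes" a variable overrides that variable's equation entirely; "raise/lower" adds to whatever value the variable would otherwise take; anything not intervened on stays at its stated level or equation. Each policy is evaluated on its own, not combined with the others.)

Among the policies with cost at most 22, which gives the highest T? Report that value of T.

Policy A (A + 36):
  A = 64 + 36 = 100
  B = 138
  T = 19 − 6·100 − 5·138 = -1271
Policy B (A := 79, B − 54):
  A = 79
  B = 138 − 54 = 84
  T = 19 − 6·79 − 5·84 = -875
Policy C (B + 4):
  A = 64
  B = 138 + 4 = 142
  T = 19 − 6·64 − 5·142 = -1075
Comparing — Policy A: T=-1271, Policy B: T=-875, Policy C: T=-1075. Highest is -875 (Policy B).

-875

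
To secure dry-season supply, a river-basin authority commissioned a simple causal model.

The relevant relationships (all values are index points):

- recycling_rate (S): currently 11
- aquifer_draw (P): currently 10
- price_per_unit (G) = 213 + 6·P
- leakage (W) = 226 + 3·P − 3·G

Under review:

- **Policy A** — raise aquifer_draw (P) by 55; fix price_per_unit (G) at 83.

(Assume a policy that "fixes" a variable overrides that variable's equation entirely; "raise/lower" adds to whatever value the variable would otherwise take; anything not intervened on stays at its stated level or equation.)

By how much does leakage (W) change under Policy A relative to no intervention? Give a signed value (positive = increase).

735

Baseline:
  P = 10
  G = 213 + 6·10 = 273
  W = 226 + 3·10 − 3·273 = -563
Policy A (P + 55, G := 83):
  P = 10 + 55 = 65
  G = 83
  W = 226 + 3·65 − 3·83 = 172
Change in W: 172 − (-563) = 735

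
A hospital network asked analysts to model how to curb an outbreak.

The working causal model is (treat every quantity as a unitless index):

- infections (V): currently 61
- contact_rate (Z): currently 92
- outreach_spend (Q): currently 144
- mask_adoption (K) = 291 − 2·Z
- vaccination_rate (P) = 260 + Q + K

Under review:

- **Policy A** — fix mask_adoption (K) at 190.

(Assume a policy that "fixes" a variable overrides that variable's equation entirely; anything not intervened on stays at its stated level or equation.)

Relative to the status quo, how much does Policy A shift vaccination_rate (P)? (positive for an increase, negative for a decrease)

Baseline:
  Z = 92
  Q = 144
  K = 291 − 2·92 = 107
  P = 260 + 144 + 107 = 511
Policy A (K := 190):
  Z = 92
  Q = 144
  K = 190
  P = 260 + 144 + 190 = 594
Change in P: 594 − 511 = 83

83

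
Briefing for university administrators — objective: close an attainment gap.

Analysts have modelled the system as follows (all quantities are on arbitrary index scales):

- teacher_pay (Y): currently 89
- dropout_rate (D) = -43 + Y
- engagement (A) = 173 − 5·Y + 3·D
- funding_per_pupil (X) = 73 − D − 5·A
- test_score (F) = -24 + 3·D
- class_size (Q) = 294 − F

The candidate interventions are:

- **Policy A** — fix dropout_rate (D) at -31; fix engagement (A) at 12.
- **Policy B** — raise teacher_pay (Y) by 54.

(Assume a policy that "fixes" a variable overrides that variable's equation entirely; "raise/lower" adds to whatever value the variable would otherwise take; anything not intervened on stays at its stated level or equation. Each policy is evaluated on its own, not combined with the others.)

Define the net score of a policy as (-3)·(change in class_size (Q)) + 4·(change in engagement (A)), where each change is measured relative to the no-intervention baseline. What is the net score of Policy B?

Baseline:
  Y = 89
  D = -43 + 89 = 46
  A = 173 − 5·89 + 3·46 = -134
  F = -24 + 3·46 = 114
  Q = 294 − 114 = 180
Policy B (Y + 54):
  Y = 89 + 54 = 143
  D = -43 + 143 = 100
  A = 173 − 5·143 + 3·100 = -242
  F = -24 + 3·100 = 276
  Q = 294 − 276 = 18
ΔQ = 18 − 180 = -162; ΔA = -242 − (-134) = -108
Score = (-3)·(-162) + 4·(-108) = 54

54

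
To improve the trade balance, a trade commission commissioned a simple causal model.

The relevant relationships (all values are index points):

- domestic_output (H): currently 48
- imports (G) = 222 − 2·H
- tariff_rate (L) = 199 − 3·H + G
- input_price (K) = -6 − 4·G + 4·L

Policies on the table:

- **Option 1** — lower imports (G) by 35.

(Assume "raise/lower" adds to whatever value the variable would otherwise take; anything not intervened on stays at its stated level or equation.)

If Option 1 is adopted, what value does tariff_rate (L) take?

146

Option 1 (G − 35):
  H = 48
  G = 222 − 2·48 (−35 from intervention) = 91
  L = 199 − 3·48 + 91 = 146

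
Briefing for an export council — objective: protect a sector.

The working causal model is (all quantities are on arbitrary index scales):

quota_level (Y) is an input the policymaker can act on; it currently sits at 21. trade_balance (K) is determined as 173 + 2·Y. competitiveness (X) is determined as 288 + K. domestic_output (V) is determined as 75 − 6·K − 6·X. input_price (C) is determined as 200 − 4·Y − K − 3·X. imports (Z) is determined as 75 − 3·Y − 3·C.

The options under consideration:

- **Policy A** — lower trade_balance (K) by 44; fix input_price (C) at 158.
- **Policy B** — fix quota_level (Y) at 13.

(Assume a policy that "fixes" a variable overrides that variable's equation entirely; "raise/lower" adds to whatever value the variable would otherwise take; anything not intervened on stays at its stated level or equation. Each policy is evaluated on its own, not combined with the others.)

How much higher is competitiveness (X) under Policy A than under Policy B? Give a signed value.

Policy A (K − 44, C := 158):
  Y = 21
  K = 173 + 2·21 (−44 from intervention) = 171
  X = 288 + 171 = 459
Policy B (Y := 13):
  Y = 13
  K = 173 + 2·13 = 199
  X = 288 + 199 = 487
X: 459 − 487 = -28

-28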